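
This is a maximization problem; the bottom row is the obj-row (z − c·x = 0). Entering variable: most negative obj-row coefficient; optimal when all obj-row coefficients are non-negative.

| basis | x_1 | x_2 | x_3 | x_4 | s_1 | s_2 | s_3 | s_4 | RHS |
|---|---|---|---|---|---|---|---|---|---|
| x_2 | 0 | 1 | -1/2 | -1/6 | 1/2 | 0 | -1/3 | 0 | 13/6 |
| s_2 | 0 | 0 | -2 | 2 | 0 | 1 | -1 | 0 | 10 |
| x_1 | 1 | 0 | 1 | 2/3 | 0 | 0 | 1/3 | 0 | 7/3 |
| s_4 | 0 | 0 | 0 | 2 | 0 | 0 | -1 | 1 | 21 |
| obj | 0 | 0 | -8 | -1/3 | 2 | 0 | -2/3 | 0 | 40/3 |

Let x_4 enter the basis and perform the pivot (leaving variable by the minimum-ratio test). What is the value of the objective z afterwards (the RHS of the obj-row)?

29/2

Ratio test on column x_4 — row 1: entry -1/6 ≤ 0; row 2: 10/2 = 5; row 3: (7/3)/(2/3) = 7/2; row 4: 21/2 = 21/2. Minimum is 7/2 at row 3 (x_1 leaves); pivot element 2/3.
Pivot on row 3; the obj-row RHS becomes 40/3 − (-1/3)·(7/2) = 29/2.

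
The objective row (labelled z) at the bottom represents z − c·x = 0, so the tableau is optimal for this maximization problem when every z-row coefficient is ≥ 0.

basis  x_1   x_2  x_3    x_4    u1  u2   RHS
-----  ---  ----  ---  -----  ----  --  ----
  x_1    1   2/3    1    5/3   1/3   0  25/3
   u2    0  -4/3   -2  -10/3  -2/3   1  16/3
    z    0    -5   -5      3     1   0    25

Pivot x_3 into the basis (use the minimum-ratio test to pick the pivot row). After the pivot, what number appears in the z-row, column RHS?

200/3

Ratio test on column x_3 — row 1: (25/3)/1 = 25/3; row 2: entry -2 ≤ 0. Minimum is 25/3 at row 1 (x_1 leaves); pivot element 1.
Divide row 1 by 1; eliminate column x_3 from the other rows.
z-row update in column RHS: 25 − (-5)·(25/3) = 200/3.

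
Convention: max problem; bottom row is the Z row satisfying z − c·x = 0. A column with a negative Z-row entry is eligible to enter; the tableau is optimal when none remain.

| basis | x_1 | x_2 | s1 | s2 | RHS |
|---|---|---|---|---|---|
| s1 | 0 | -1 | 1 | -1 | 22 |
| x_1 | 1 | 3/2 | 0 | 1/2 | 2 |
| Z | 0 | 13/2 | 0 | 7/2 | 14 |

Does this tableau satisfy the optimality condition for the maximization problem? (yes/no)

Every Z-row coefficient is ≥ 0, so the tableau is optimal.

yes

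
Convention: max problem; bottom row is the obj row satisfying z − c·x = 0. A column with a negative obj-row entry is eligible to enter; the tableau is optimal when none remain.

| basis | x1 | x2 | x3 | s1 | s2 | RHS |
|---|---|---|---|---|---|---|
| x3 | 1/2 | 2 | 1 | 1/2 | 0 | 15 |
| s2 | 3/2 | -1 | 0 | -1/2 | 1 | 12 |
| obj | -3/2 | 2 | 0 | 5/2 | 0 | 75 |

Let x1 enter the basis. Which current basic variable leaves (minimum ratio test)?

s2

Column x1 entries and ratios — x3: 15/(1/2) = 30; s2: 12/(3/2) = 8.
Smallest ratio is 8 in the row of s2, so s2 leaves.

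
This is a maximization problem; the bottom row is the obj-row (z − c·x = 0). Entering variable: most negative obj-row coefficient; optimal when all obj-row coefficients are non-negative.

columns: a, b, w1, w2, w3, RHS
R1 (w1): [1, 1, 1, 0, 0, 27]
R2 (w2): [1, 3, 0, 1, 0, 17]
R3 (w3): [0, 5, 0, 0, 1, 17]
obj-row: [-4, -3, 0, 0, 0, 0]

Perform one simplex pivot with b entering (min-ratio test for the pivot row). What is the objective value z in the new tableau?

51/5

Ratio test on column b — row 1: 27/1 = 27; row 2: 17/3 = 17/3; row 3: 17/5 = 17/5. Minimum is 17/5 at row 3 (w3 leaves); pivot element 5.
Pivot on row 3; the obj-row RHS becomes 0 − (-3)·(17/5) = 51/5.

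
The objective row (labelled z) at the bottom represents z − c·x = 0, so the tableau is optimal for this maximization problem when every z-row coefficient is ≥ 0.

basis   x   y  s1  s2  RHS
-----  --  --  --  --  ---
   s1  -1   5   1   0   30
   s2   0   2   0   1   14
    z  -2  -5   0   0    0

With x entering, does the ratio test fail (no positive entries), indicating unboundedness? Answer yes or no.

Every constraint-row entry in column x is ≤ 0, so increasing x is unbounded.

yes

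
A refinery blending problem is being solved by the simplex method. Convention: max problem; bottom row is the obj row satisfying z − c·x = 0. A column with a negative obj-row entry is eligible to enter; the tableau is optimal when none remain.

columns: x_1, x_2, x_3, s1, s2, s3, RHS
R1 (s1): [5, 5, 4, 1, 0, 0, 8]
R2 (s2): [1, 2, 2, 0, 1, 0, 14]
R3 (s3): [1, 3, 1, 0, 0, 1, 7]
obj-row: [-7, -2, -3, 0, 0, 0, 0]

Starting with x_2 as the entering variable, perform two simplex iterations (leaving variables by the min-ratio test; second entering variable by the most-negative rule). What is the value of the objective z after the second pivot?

56/5

Ratio test on column x_2 — row 1: 8/5 = 8/5; row 2: 14/2 = 7; row 3: 7/3 = 7/3. Minimum is 8/5 at row 1 (s1 leaves); pivot element 5.
Pivot on row 1; the obj-row RHS becomes 0 − (-2)·(8/5) = 16/5.
Next entering variable (most negative obj-row entry -5): x_1.
Ratio test on column x_1 — row 1: (8/5)/1 = 8/5; row 2: entry -1 ≤ 0; row 3: entry -2 ≤ 0. Minimum is 8/5 at row 1 (x_2 leaves); pivot element 1.
After the second pivot the obj-row RHS is 16/5 − (-5)·(8/5) = 56/5.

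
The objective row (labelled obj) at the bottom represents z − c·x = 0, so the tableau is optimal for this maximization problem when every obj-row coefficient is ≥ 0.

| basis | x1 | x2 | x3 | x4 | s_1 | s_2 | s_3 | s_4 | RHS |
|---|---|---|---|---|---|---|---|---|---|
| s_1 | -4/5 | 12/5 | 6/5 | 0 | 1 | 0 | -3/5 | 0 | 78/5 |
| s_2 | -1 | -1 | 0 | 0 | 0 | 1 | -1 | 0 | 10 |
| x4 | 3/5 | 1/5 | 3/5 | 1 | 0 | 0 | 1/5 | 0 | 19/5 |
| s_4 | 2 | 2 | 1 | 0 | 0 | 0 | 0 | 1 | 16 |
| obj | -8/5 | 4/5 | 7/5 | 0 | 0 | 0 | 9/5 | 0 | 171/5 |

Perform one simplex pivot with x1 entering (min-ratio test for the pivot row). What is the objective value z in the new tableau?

133/3

Ratio test on column x1 — row 1: entry -4/5 ≤ 0; row 2: entry -1 ≤ 0; row 3: (19/5)/(3/5) = 19/3; row 4: 16/2 = 8. Minimum is 19/3 at row 3 (x4 leaves); pivot element 3/5.
Pivot on row 3; the obj-row RHS becomes 171/5 − (-8/5)·(19/3) = 133/3.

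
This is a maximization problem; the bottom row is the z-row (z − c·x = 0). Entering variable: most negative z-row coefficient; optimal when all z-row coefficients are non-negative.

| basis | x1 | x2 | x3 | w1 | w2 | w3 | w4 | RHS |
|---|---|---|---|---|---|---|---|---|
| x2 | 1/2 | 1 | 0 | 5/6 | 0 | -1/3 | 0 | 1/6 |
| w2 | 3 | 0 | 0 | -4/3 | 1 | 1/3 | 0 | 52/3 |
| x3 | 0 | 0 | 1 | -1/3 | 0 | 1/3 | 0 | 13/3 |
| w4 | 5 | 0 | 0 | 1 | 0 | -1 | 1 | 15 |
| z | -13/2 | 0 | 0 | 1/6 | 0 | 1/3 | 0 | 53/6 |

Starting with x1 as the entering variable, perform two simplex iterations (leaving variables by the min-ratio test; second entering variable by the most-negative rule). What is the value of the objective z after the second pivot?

237/7

Ratio test on column x1 — row 1: (1/6)/(1/2) = 1/3; row 2: (52/3)/3 = 52/9; row 3: entry 0 ≤ 0; row 4: 15/5 = 3. Minimum is 1/3 at row 1 (x2 leaves); pivot element 1/2.
Pivot on row 1; the z-row RHS becomes 53/6 − (-13/2)·(1/3) = 11.
Next entering variable (most negative z-row entry -4): w3.
Ratio test on column w3 — row 1: entry -2/3 ≤ 0; row 2: (49/3)/(7/3) = 7; row 3: (13/3)/(1/3) = 13; row 4: (40/3)/(7/3) = 40/7. Minimum is 40/7 at row 4 (w4 leaves); pivot element 7/3.
After the second pivot the z-row RHS is 11 − (-4)·(40/7) = 237/7.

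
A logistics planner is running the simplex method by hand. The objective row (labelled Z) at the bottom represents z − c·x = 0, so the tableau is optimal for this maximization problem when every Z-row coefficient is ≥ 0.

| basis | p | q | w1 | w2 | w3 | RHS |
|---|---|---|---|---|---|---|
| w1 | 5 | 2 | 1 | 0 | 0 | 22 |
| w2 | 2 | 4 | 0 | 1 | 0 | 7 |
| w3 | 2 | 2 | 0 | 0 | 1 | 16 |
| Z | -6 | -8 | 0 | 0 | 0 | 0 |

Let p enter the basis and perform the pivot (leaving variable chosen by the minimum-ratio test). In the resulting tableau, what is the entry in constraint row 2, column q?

Ratio test on column p — row 1: 22/5 = 22/5; row 2: 7/2 = 7/2; row 3: 16/2 = 8. Minimum is 7/2 at row 2 (w2 leaves); pivot element 2.
Divide row 2 by 2; eliminate column p from the other rows.
In the new row 2, the q entry is the old entry divided by the pivot: 4/2 = 2.

2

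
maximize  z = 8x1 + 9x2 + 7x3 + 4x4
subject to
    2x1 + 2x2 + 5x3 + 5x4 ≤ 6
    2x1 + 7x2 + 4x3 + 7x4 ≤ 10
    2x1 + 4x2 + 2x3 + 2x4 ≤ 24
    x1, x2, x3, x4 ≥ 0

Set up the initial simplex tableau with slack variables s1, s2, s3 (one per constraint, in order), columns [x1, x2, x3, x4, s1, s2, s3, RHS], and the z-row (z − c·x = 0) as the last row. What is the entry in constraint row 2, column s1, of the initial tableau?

0

Slack s1 belongs to constraint 1; its column is the unit vector e_1, so the entry in row 2 is 0.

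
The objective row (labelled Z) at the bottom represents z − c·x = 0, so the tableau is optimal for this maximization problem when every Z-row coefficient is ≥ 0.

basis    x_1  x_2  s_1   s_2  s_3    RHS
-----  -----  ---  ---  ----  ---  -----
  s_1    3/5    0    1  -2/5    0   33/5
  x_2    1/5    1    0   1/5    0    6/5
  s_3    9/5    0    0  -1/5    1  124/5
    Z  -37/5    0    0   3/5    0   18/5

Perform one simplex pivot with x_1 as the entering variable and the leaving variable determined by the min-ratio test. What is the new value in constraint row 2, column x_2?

5

Ratio test on column x_1 — row 1: (33/5)/(3/5) = 11; row 2: (6/5)/(1/5) = 6; row 3: (124/5)/(9/5) = 124/9. Minimum is 6 at row 2 (x_2 leaves); pivot element 1/5.
Divide row 2 by 1/5; eliminate column x_1 from the other rows.
In the new row 2, the x_2 entry is the old entry divided by the pivot: 1/(1/5) = 5.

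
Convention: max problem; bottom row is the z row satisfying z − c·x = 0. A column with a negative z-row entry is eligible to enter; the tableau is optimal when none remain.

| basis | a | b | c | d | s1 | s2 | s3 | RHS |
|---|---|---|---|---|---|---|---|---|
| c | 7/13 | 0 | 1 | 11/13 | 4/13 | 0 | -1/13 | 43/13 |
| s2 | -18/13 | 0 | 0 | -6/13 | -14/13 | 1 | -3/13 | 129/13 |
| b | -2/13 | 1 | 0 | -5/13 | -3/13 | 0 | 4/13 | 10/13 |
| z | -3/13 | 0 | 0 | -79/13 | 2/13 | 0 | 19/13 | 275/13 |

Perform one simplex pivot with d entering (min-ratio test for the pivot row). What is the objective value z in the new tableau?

Ratio test on column d — row 1: (43/13)/(11/13) = 43/11; row 2: entry -6/13 ≤ 0; row 3: entry -5/13 ≤ 0. Minimum is 43/11 at row 1 (c leaves); pivot element 11/13.
Pivot on row 1; the z-row RHS becomes 275/13 − (-79/13)·(43/11) = 494/11.

494/11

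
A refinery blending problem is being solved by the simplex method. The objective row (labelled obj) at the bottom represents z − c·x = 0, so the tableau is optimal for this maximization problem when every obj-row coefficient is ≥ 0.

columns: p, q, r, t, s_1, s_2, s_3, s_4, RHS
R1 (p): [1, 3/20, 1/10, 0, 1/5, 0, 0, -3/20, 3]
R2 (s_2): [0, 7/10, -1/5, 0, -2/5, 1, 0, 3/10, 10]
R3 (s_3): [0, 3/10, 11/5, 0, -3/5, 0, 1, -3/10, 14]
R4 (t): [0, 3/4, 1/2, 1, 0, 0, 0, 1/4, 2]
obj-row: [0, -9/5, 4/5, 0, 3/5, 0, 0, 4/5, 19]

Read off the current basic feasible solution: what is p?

3

p is basic (row 1); its value is the RHS of that row, 3.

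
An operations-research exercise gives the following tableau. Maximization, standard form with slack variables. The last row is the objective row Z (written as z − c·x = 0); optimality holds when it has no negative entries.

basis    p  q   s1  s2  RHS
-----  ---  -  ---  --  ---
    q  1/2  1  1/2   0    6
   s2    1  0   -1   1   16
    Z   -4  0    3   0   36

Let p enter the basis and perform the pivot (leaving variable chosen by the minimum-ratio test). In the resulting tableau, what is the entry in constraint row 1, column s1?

1

Ratio test on column p — row 1: 6/(1/2) = 12; row 2: 16/1 = 16. Minimum is 12 at row 1 (q leaves); pivot element 1/2.
Divide row 1 by 1/2; eliminate column p from the other rows.
In the new row 1, the s1 entry is the old entry divided by the pivot: (1/2)/(1/2) = 1.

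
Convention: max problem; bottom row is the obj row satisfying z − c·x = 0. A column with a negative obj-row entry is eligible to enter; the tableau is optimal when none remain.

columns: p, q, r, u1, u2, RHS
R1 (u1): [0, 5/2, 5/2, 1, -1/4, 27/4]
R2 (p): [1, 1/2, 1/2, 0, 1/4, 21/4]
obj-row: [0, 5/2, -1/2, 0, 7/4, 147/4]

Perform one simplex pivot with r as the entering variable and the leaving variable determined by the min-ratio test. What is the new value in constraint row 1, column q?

Ratio test on column r — row 1: (27/4)/(5/2) = 27/10; row 2: (21/4)/(1/2) = 21/2. Minimum is 27/10 at row 1 (u1 leaves); pivot element 5/2.
Divide row 1 by 5/2; eliminate column r from the other rows.
In the new row 1, the q entry is the old entry divided by the pivot: (5/2)/(5/2) = 1.

1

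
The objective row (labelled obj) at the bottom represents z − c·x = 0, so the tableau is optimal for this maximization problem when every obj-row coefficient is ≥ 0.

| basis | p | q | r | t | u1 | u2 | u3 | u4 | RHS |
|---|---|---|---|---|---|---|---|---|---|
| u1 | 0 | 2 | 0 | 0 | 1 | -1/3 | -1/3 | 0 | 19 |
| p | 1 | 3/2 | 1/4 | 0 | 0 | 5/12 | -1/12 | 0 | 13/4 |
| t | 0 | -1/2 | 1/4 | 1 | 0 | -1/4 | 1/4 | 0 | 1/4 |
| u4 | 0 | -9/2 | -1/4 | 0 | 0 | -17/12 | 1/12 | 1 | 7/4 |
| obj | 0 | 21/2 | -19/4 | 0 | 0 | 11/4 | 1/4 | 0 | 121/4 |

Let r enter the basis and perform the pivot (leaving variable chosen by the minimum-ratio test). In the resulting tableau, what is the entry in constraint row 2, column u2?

2/3

Ratio test on column r — row 1: entry 0 ≤ 0; row 2: (13/4)/(1/4) = 13; row 3: (1/4)/(1/4) = 1; row 4: entry -1/4 ≤ 0. Minimum is 1 at row 3 (t leaves); pivot element 1/4.
Divide row 3 by 1/4; eliminate column r from the other rows.
Row 2 update in column u2: 5/12 − (1/4)·(-1) = 2/3.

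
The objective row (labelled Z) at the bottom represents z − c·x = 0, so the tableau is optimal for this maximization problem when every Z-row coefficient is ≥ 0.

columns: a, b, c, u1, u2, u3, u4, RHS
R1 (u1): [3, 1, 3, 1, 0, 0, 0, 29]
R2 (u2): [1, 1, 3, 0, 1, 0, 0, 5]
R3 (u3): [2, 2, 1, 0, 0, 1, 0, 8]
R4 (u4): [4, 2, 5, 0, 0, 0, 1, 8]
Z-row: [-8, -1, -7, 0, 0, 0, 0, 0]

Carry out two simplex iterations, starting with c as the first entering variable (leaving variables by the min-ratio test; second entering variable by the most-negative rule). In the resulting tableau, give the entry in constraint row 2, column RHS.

Ratio test on column c — row 1: 29/3 = 29/3; row 2: 5/3 = 5/3; row 3: 8/1 = 8; row 4: 8/5 = 8/5. Minimum is 8/5 at row 4 (u4 leaves); pivot element 5.
Divide row 4 by 5; eliminate column c from the other rows.
Second iteration: most negative Z-row entry is -12/5 in column a, so a enters.
Ratio test on column a — row 1: (121/5)/(3/5) = 121/3; row 2: entry -7/5 ≤ 0; row 3: (32/5)/(6/5) = 16/3; row 4: (8/5)/(4/5) = 2. Minimum is 2 at row 4 (c leaves); pivot element 4/5.
Divide row 4 by 4/5; eliminate column a from the other rows.
After both pivots, the entry at constraint row 2, column RHS is 3.

3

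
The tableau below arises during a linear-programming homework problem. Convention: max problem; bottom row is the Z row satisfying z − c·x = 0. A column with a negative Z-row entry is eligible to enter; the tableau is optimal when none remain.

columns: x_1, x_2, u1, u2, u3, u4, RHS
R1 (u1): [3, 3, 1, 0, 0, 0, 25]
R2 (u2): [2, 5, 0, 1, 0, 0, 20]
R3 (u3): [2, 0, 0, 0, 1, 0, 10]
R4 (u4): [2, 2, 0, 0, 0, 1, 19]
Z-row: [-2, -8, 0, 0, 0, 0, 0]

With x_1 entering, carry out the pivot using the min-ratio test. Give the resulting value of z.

Ratio test on column x_1 — row 1: 25/3 = 25/3; row 2: 20/2 = 10; row 3: 10/2 = 5; row 4: 19/2 = 19/2. Minimum is 5 at row 3 (u3 leaves); pivot element 2.
Pivot on row 3; the Z-row RHS becomes 0 − (-2)·5 = 10.

10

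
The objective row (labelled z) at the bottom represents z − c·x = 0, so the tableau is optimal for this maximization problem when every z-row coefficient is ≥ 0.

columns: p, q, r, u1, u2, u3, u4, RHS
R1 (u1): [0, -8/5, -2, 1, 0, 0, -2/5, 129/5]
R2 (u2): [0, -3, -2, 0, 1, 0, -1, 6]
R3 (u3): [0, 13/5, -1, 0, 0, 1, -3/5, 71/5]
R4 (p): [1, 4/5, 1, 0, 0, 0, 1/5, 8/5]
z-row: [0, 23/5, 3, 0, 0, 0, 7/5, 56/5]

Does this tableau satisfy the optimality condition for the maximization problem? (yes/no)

Every z-row coefficient is ≥ 0, so the tableau is optimal.

yes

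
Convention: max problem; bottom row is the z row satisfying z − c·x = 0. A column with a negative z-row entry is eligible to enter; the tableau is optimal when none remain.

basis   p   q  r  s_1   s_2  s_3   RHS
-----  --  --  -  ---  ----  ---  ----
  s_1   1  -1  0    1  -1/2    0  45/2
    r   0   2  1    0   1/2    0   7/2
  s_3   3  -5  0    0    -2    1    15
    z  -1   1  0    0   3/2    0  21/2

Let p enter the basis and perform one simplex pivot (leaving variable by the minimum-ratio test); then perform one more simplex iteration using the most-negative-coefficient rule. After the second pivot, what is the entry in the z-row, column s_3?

1/3

Ratio test on column p — row 1: (45/2)/1 = 45/2; row 2: entry 0 ≤ 0; row 3: 15/3 = 5. Minimum is 5 at row 3 (s_3 leaves); pivot element 3.
Divide row 3 by 3; eliminate column p from the other rows.
Second iteration: most negative z-row entry is -2/3 in column q, so q enters.
Ratio test on column q — row 1: (35/2)/(2/3) = 105/4; row 2: (7/2)/2 = 7/4; row 3: entry -5/3 ≤ 0. Minimum is 7/4 at row 2 (r leaves); pivot element 2.
Divide row 2 by 2; eliminate column q from the other rows.
After both pivots, the entry at the z-row, column s_3 is 1/3.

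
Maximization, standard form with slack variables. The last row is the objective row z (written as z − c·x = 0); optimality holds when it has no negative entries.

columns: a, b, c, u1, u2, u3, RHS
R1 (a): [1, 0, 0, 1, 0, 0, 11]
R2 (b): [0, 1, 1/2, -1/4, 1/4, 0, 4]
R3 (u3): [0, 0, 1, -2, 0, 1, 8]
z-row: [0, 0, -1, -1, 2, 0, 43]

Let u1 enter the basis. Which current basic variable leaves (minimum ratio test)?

a

Column u1 entries and ratios — a: 11/1 = 11; b: -1/4 ≤ 0, skip; u3: -2 ≤ 0, skip.
Smallest ratio is 11 in the row of a, so a leaves.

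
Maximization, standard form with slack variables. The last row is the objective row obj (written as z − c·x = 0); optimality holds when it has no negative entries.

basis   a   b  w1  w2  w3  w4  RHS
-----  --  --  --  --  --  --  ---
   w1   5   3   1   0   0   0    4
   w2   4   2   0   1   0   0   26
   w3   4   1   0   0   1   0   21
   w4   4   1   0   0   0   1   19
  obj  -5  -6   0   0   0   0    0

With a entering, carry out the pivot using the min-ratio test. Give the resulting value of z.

Ratio test on column a — row 1: 4/5 = 4/5; row 2: 26/4 = 13/2; row 3: 21/4 = 21/4; row 4: 19/4 = 19/4. Minimum is 4/5 at row 1 (w1 leaves); pivot element 5.
Pivot on row 1; the obj-row RHS becomes 0 − (-5)·(4/5) = 4.

4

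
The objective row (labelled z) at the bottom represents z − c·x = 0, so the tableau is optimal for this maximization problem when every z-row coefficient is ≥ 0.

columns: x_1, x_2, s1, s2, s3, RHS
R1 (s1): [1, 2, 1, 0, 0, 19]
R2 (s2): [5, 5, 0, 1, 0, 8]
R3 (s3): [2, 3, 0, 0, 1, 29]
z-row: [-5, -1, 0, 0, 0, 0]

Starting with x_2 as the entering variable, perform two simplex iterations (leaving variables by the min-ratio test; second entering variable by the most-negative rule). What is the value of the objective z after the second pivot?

Ratio test on column x_2 — row 1: 19/2 = 19/2; row 2: 8/5 = 8/5; row 3: 29/3 = 29/3. Minimum is 8/5 at row 2 (s2 leaves); pivot element 5.
Pivot on row 2; the z-row RHS becomes 0 − (-1)·(8/5) = 8/5.
Next entering variable (most negative z-row entry -4): x_1.
Ratio test on column x_1 — row 1: entry -1 ≤ 0; row 2: (8/5)/1 = 8/5; row 3: entry -1 ≤ 0. Minimum is 8/5 at row 2 (x_2 leaves); pivot element 1.
After the second pivot the z-row RHS is 8/5 − (-4)·(8/5) = 8.

8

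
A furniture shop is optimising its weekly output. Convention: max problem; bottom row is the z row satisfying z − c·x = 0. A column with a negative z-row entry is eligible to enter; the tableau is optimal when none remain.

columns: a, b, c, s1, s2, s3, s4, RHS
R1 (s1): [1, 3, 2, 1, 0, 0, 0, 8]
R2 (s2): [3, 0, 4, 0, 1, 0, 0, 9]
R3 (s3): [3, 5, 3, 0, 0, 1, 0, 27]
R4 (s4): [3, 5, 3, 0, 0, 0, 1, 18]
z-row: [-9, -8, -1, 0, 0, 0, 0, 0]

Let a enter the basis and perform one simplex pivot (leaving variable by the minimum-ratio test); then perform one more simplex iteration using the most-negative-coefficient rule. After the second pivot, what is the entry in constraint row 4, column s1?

-5/3

Ratio test on column a — row 1: 8/1 = 8; row 2: 9/3 = 3; row 3: 27/3 = 9; row 4: 18/3 = 6. Minimum is 3 at row 2 (s2 leaves); pivot element 3.
Divide row 2 by 3; eliminate column a from the other rows.
Second iteration: most negative z-row entry is -8 in column b, so b enters.
Ratio test on column b — row 1: 5/3 = 5/3; row 2: entry 0 ≤ 0; row 3: 18/5 = 18/5; row 4: 9/5 = 9/5. Minimum is 5/3 at row 1 (s1 leaves); pivot element 3.
Divide row 1 by 3; eliminate column b from the other rows.
After both pivots, the entry at constraint row 4, column s1 is -5/3.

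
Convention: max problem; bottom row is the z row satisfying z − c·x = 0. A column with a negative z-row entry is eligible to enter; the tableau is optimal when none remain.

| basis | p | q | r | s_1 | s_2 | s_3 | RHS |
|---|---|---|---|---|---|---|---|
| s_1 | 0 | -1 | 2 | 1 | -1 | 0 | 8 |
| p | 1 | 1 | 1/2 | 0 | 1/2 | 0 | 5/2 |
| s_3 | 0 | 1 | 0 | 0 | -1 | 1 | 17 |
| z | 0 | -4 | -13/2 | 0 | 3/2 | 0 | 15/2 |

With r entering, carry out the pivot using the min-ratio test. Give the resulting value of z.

Ratio test on column r — row 1: 8/2 = 4; row 2: (5/2)/(1/2) = 5; row 3: entry 0 ≤ 0. Minimum is 4 at row 1 (s_1 leaves); pivot element 2.
Pivot on row 1; the z-row RHS becomes 15/2 − (-13/2)·4 = 67/2.

67/2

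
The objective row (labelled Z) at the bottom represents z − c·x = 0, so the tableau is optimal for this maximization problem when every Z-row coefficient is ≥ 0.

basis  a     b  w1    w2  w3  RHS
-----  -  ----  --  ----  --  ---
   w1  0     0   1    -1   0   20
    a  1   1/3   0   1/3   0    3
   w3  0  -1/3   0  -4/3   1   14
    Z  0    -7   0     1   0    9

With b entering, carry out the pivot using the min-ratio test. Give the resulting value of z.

72

Ratio test on column b — row 1: entry 0 ≤ 0; row 2: 3/(1/3) = 9; row 3: entry -1/3 ≤ 0. Minimum is 9 at row 2 (a leaves); pivot element 1/3.
Pivot on row 2; the Z-row RHS becomes 9 − (-7)·9 = 72.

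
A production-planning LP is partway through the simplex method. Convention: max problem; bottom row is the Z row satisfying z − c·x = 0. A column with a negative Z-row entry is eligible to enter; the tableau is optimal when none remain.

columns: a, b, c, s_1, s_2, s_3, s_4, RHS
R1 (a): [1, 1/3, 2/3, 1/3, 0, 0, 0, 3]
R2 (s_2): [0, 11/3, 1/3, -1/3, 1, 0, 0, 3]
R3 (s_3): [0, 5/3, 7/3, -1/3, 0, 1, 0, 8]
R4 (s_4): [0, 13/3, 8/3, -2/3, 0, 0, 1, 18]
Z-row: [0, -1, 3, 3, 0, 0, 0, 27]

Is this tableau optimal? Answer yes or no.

The Z-row has a negative entry -1 in column b, so it is not optimal.

no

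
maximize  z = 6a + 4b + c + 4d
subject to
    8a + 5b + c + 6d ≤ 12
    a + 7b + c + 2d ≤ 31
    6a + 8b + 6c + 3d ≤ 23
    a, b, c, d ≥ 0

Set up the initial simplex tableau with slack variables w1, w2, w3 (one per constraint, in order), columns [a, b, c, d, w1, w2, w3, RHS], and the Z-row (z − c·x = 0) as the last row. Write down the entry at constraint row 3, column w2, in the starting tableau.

0

Slack w2 belongs to constraint 2; its column is the unit vector e_2, so the entry in row 3 is 0.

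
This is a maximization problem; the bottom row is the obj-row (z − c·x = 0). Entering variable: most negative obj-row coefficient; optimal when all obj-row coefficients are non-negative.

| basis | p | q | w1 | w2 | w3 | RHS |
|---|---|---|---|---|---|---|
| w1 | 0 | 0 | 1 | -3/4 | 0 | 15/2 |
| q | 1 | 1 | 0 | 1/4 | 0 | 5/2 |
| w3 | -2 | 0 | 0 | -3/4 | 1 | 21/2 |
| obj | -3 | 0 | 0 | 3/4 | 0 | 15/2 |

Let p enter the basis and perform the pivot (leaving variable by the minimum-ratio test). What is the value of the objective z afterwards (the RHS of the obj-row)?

15

Ratio test on column p — row 1: entry 0 ≤ 0; row 2: (5/2)/1 = 5/2; row 3: entry -2 ≤ 0. Minimum is 5/2 at row 2 (q leaves); pivot element 1.
Pivot on row 2; the obj-row RHS becomes 15/2 − (-3)·(5/2) = 15.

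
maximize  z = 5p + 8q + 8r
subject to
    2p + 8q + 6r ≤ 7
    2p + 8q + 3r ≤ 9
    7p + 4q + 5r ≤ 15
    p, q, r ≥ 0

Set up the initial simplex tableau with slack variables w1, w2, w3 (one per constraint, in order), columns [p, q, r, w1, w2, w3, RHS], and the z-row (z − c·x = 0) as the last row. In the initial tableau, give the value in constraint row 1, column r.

Constraint 1 has coefficient 6 on r.

6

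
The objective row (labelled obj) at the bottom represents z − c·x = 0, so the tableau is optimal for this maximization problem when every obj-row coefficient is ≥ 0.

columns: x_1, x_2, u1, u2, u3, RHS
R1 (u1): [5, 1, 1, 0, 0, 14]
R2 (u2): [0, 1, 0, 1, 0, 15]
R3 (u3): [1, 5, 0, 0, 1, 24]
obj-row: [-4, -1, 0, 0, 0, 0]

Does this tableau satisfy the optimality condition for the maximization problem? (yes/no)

The obj-row has a negative entry -4 in column x_1, so it is not optimal.

no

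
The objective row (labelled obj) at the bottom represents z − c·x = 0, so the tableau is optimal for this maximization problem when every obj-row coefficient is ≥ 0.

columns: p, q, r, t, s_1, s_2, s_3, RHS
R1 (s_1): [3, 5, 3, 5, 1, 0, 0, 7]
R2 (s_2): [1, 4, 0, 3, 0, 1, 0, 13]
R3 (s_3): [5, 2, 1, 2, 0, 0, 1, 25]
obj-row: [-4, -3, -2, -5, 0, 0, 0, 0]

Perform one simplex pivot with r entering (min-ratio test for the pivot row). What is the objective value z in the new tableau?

14/3

Ratio test on column r — row 1: 7/3 = 7/3; row 2: entry 0 ≤ 0; row 3: 25/1 = 25. Minimum is 7/3 at row 1 (s_1 leaves); pivot element 3.
Pivot on row 1; the obj-row RHS becomes 0 − (-2)·(7/3) = 14/3.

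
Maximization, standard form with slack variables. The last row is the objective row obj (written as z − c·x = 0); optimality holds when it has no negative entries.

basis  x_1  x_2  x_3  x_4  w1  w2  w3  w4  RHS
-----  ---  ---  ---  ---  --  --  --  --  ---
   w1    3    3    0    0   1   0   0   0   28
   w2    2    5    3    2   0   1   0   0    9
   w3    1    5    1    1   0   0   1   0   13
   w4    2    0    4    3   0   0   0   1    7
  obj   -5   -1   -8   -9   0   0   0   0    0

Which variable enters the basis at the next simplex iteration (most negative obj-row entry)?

x_4

Negative obj-row entries: x_1: -5, x_2: -1, x_3: -8, x_4: -9.
The most negative is -9 in column x_4, so x_4 enters.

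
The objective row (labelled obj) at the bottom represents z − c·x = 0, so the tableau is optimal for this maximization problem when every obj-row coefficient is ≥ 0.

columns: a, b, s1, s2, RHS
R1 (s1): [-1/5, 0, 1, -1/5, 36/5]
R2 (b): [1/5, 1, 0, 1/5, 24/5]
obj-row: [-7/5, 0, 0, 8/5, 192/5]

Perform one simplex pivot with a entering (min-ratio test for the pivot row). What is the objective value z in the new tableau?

Ratio test on column a — row 1: entry -1/5 ≤ 0; row 2: (24/5)/(1/5) = 24. Minimum is 24 at row 2 (b leaves); pivot element 1/5.
Pivot on row 2; the obj-row RHS becomes 192/5 − (-7/5)·24 = 72.

72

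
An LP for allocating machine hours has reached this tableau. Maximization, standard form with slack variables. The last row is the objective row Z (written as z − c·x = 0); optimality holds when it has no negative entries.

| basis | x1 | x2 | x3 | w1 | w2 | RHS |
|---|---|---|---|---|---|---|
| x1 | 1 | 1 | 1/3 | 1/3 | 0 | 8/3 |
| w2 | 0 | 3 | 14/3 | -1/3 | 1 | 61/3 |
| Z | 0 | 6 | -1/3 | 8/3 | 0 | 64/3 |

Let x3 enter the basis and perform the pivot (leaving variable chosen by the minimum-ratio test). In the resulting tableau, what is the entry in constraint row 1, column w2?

Ratio test on column x3 — row 1: (8/3)/(1/3) = 8; row 2: (61/3)/(14/3) = 61/14. Minimum is 61/14 at row 2 (w2 leaves); pivot element 14/3.
Divide row 2 by 14/3; eliminate column x3 from the other rows.
Row 1 update in column w2: 0 − (1/3)·(3/14) = -1/14.

-1/14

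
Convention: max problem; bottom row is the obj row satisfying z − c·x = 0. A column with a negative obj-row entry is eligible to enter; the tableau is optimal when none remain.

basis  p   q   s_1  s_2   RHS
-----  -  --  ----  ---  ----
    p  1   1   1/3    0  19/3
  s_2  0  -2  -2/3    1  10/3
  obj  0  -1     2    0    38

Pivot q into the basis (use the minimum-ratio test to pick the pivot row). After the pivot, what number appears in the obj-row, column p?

1

Ratio test on column q — row 1: (19/3)/1 = 19/3; row 2: entry -2 ≤ 0. Minimum is 19/3 at row 1 (p leaves); pivot element 1.
Divide row 1 by 1; eliminate column q from the other rows.
obj-row update in column p: 0 − (-1)·1 = 1.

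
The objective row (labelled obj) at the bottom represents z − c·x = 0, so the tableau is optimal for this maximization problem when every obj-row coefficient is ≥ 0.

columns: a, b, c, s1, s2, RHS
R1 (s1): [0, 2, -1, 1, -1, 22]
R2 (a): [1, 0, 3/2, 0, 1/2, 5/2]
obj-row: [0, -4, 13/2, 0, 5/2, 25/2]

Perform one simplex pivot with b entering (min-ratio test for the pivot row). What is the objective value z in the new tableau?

113/2

Ratio test on column b — row 1: 22/2 = 11; row 2: entry 0 ≤ 0. Minimum is 11 at row 1 (s1 leaves); pivot element 2.
Pivot on row 1; the obj-row RHS becomes 25/2 − (-4)·11 = 113/2.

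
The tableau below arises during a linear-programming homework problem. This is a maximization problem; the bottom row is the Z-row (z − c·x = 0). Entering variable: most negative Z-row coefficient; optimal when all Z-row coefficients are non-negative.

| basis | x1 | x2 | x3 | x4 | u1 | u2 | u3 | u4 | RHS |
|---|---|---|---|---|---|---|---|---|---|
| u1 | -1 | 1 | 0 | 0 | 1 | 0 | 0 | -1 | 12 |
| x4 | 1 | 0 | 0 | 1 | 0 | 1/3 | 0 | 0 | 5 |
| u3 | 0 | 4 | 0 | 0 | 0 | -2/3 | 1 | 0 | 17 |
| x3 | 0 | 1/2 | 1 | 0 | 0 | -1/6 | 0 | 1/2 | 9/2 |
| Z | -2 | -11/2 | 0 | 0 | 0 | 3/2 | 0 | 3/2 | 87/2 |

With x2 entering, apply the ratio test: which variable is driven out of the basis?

u3

Column x2 entries and ratios — u1: 12/1 = 12; x4: 0 ≤ 0, skip; u3: 17/4 = 17/4; x3: (9/2)/(1/2) = 9.
Smallest ratio is 17/4 in the row of u3, so u3 leaves.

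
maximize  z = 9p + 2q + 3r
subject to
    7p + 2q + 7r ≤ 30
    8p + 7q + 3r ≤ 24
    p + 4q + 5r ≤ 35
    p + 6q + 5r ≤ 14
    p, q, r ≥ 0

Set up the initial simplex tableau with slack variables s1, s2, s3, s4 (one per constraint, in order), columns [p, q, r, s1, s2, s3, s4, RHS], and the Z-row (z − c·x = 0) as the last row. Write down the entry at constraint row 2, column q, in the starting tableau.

7

Constraint 2 has coefficient 7 on q.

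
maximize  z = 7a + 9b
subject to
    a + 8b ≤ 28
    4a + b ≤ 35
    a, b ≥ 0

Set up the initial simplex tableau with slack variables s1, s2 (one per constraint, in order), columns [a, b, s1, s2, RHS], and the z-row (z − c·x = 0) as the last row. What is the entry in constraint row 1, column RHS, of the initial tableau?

28

The RHS of constraint 1 is b_1 = 28.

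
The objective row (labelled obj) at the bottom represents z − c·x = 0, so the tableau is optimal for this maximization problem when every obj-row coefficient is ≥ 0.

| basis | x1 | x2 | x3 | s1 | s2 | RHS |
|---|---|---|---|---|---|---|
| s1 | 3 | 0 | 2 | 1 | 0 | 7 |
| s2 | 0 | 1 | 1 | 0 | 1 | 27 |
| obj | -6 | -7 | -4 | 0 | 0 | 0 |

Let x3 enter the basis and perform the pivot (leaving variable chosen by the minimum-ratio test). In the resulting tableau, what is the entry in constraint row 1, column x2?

0

Ratio test on column x3 — row 1: 7/2 = 7/2; row 2: 27/1 = 27. Minimum is 7/2 at row 1 (s1 leaves); pivot element 2.
Divide row 1 by 2; eliminate column x3 from the other rows.
In the new row 1, the x2 entry is the old entry divided by the pivot: 0/2 = 0.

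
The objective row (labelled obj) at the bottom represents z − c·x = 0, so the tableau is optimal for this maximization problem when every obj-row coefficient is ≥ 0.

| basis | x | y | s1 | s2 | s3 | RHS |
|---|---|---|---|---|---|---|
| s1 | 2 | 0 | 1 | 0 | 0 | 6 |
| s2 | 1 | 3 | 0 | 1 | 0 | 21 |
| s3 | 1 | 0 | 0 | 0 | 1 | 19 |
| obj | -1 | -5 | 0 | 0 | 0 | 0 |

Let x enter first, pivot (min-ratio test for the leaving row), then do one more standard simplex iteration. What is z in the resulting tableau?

Ratio test on column x — row 1: 6/2 = 3; row 2: 21/1 = 21; row 3: 19/1 = 19. Minimum is 3 at row 1 (s1 leaves); pivot element 2.
Pivot on row 1; the obj-row RHS becomes 0 − (-1)·3 = 3.
Next entering variable (most negative obj-row entry -5): y.
Ratio test on column y — row 1: entry 0 ≤ 0; row 2: 18/3 = 6; row 3: entry 0 ≤ 0. Minimum is 6 at row 2 (s2 leaves); pivot element 3.
After the second pivot the obj-row RHS is 3 − (-5)·6 = 33.

33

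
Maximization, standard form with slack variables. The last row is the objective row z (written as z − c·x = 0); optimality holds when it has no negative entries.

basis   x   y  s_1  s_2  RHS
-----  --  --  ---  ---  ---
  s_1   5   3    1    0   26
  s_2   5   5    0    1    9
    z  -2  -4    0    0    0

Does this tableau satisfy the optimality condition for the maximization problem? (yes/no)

no

The z-row has a negative entry -4 in column y, so it is not optimal.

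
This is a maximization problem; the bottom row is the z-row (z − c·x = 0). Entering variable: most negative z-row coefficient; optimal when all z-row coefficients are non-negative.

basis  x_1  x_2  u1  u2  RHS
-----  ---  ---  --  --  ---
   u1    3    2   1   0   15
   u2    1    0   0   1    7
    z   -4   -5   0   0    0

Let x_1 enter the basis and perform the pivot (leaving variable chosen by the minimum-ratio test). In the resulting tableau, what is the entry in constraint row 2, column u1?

Ratio test on column x_1 — row 1: 15/3 = 5; row 2: 7/1 = 7. Minimum is 5 at row 1 (u1 leaves); pivot element 3.
Divide row 1 by 3; eliminate column x_1 from the other rows.
Row 2 update in column u1: 0 − 1·(1/3) = -1/3.

-1/3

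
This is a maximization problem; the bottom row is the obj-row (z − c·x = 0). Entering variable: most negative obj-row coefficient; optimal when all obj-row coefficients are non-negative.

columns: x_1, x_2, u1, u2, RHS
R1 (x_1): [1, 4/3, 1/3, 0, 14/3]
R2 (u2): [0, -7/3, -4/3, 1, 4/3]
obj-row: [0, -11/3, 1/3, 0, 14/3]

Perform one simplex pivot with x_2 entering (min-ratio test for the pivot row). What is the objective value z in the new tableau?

Ratio test on column x_2 — row 1: (14/3)/(4/3) = 7/2; row 2: entry -7/3 ≤ 0. Minimum is 7/2 at row 1 (x_1 leaves); pivot element 4/3.
Pivot on row 1; the obj-row RHS becomes 14/3 − (-11/3)·(7/2) = 35/2.

35/2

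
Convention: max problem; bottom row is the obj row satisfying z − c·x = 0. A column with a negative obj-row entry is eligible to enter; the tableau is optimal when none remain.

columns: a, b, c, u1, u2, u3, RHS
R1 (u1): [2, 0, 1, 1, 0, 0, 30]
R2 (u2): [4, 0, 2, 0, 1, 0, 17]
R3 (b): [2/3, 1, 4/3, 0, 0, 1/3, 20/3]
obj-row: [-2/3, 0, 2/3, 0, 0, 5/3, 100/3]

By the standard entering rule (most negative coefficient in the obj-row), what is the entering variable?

Negative obj-row entries: a: -2/3.
The most negative is -2/3 in column a, so a enters.

a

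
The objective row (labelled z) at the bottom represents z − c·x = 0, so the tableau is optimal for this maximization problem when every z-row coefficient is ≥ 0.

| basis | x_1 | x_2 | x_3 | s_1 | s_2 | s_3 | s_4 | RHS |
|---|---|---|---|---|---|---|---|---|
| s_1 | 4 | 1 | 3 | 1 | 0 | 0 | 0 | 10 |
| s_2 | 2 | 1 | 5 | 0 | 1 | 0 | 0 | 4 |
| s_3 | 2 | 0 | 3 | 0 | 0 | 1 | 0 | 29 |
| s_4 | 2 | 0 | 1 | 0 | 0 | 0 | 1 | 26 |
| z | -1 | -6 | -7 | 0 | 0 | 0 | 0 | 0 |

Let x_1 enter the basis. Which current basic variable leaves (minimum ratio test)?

Column x_1 entries and ratios — s_1: 10/4 = 5/2; s_2: 4/2 = 2; s_3: 29/2 = 29/2; s_4: 26/2 = 13.
Smallest ratio is 2 in the row of s_2, so s_2 leaves.

s_2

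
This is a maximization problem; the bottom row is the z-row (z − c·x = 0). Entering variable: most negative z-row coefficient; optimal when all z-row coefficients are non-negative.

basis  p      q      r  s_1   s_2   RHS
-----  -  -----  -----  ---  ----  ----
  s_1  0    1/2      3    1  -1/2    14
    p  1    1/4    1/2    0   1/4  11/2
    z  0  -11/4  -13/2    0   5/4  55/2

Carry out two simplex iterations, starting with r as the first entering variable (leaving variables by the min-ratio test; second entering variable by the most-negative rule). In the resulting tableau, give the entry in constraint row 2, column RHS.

Ratio test on column r — row 1: 14/3 = 14/3; row 2: (11/2)/(1/2) = 11. Minimum is 14/3 at row 1 (s_1 leaves); pivot element 3.
Divide row 1 by 3; eliminate column r from the other rows.
Second iteration: most negative z-row entry is -5/3 in column q, so q enters.
Ratio test on column q — row 1: (14/3)/(1/6) = 28; row 2: (19/6)/(1/6) = 19. Minimum is 19 at row 2 (p leaves); pivot element 1/6.
Divide row 2 by 1/6; eliminate column q from the other rows.
After both pivots, the entry at constraint row 2, column RHS is 19.

19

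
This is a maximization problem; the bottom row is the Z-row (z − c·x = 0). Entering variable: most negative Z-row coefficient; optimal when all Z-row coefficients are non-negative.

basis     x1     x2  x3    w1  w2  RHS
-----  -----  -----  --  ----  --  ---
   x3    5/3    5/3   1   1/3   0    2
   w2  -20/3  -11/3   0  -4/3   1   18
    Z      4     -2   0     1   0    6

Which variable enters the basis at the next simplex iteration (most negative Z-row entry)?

x2

Negative Z-row entries: x2: -2.
The most negative is -2 in column x2, so x2 enters.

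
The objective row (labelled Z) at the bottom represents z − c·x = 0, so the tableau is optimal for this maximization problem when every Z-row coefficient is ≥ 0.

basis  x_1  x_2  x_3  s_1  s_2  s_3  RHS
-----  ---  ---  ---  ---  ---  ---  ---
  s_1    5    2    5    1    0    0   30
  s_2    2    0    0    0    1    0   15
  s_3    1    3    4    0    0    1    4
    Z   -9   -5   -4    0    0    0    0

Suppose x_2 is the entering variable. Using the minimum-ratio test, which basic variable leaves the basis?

Column x_2 entries and ratios — s_1: 30/2 = 15; s_2: 0 ≤ 0, skip; s_3: 4/3 = 4/3.
Smallest ratio is 4/3 in the row of s_3, so s_3 leaves.

s_3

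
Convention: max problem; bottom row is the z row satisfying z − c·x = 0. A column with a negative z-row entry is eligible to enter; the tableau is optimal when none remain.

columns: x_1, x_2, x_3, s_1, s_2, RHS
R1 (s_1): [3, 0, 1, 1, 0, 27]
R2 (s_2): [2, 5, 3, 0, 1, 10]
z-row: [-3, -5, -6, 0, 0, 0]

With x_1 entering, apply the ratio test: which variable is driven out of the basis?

s_2

Column x_1 entries and ratios — s_1: 27/3 = 9; s_2: 10/2 = 5.
Smallest ratio is 5 in the row of s_2, so s_2 leaves.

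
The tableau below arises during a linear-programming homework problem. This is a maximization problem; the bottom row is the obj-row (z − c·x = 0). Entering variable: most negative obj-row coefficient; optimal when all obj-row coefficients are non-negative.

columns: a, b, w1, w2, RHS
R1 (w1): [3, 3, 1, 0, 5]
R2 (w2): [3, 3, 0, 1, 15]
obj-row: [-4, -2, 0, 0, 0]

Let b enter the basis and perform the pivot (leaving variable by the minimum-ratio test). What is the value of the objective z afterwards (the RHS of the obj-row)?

Ratio test on column b — row 1: 5/3 = 5/3; row 2: 15/3 = 5. Minimum is 5/3 at row 1 (w1 leaves); pivot element 3.
Pivot on row 1; the obj-row RHS becomes 0 − (-2)·(5/3) = 10/3.

10/3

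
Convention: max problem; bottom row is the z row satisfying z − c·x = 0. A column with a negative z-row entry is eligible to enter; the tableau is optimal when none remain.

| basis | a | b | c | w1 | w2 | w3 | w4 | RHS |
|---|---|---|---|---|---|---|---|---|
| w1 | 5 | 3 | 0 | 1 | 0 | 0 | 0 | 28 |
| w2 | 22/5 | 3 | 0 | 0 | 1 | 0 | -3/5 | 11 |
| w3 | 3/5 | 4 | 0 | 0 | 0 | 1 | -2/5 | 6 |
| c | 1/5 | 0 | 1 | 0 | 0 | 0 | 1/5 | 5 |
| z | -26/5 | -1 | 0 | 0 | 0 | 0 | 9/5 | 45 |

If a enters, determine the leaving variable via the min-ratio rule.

Column a entries and ratios — w1: 28/5 = 28/5; w2: 11/(22/5) = 5/2; w3: 6/(3/5) = 10; c: 5/(1/5) = 25.
Smallest ratio is 5/2 in the row of w2, so w2 leaves.

w2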